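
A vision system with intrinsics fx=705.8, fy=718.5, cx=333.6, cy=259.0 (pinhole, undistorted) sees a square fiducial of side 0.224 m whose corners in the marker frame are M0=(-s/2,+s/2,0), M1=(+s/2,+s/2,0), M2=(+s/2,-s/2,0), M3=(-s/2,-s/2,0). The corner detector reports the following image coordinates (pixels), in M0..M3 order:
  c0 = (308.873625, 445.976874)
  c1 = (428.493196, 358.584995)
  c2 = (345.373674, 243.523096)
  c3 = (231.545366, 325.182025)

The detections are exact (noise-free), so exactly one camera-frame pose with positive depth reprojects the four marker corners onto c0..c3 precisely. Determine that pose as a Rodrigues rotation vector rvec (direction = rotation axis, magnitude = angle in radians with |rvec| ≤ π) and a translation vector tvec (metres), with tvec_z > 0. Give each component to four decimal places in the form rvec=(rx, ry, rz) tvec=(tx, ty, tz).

Intrinsics K: fx=705.8, fy=718.5, cx=333.6, cy=259.0
Marker side s = 0.224 m; corners in marker frame (Z=0):
  M0 = (-0.1120, +0.1120, 0)
  M1 = (+0.1120, +0.1120, 0)
  M2 = (+0.1120, -0.1120, 0)
  M3 = (-0.1120, -0.1120, 0)
Detected image corners:
  c0 = (308.873625, 445.976874) px
  c1 = (428.493196, 358.584995) px
  c2 = (345.373674, 243.523096) px
  c3 = (231.545366, 325.182025) px
Planar DLT: solve 8×8 A·h = b for H (H[2,2]=1):
  H  [+533.55617 +276.60599 +327.71102]
  H  [-363.58734 +441.15547 +341.49202]
  H  [+0.03904 -0.24833 +1.00000]
B = K⁻¹H; ‖b₁‖=0.903302, ‖b₂‖=0.903302; λ = 2/(‖b₁‖+‖b₂‖) = 1.107049, sign → tz>0 ⇒ λ=+1.107049
r₁ = λ·B[:,0] = (+0.81646,-0.57579,+0.04322); r₂ = λ·B[:,1] = (+0.56379,+0.77882,-0.27491)
r₃ = r₁×r₂ = (+0.12463,+0.24882,+0.96050); SVD([r₁ r₂ r₃]) → R = UVᵀ:
  R  [+0.81646 +0.56379 +0.12463]
  R  [-0.57579 +0.77882 +0.24882]
  R  [+0.04322 -0.27491 +0.96050]
t = (-0.00924, +0.12710, +1.10705) m
tr R = 2.555776; θ = arccos((tr R − 1)/2) = 0.679498 rad = 38.932°
axis k = ((R−Rᵀ)₃₂, (R−Rᵀ)₁₃, (R−Rᵀ)₂₁) / (2 sinθ) = (-0.416712, +0.064779, -0.906727)
rvec = θ·k = (-0.283155, +0.044017, -0.616120)

rvec=(-0.2832, 0.0440, -0.6161) tvec=(-0.0092, 0.1271, 1.1070)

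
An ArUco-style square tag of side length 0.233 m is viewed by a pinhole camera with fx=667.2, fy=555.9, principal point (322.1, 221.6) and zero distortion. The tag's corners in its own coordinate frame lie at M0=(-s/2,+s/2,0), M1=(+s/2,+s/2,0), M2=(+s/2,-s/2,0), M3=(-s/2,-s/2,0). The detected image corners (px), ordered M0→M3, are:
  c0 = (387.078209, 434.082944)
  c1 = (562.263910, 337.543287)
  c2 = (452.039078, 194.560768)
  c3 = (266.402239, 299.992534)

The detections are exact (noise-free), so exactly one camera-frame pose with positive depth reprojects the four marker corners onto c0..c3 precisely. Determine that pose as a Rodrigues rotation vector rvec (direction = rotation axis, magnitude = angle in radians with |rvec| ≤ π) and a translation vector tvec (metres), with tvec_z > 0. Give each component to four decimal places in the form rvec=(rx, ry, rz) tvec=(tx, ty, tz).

rvec=(0.2167, -0.0184, -0.6040) tvec=(0.1032, 0.1258, 0.7160)

Intrinsics K: fx=667.2, fy=555.9, cx=322.1, cy=221.6
Marker side s = 0.233 m; corners in marker frame (Z=0):
  M0 = (-0.1165, +0.1165, 0)
  M1 = (+0.1165, +0.1165, 0)
  M2 = (+0.1165, -0.1165, 0)
  M3 = (-0.1165, -0.1165, 0)
Detected image corners:
  c0 = (387.078209, 434.082944) px
  c1 = (562.263910, 337.543287) px
  c2 = (452.039078, 194.560768) px
  c3 = (266.402239, 299.992534) px
Planar DLT: solve 8×8 A·h = b for H (H[2,2]=1):
  H  [+746.74533 +616.47301 +418.21906]
  H  [-453.11362 +686.15293 +319.26112]
  H  [-0.06426 +0.28975 +1.00000]
B = K⁻¹H; ‖b₁‖=1.396596, ‖b₂‖=1.396596; λ = 2/(‖b₁‖+‖b₂‖) = 0.716027, sign → tz>0 ⇒ λ=+0.716027
r₁ = λ·B[:,0] = (+0.82361,-0.56529,-0.04602); r₂ = λ·B[:,1] = (+0.56143,+0.80110,+0.20747)
r₃ = r₁×r₂ = (-0.08042,-0.19671,+0.97716); SVD([r₁ r₂ r₃]) → R = UVᵀ:
  R  [+0.82361 +0.56143 -0.08042]
  R  [-0.56529 +0.80110 -0.19671]
  R  [-0.04602 +0.20747 +0.97716]
t = (+0.10315, +0.12579, +0.71603) m
tr R = 2.601862; θ = arccos((tr R − 1)/2) = 0.641948 rad = 36.781°
axis k = ((R−Rᵀ)₃₂, (R−Rᵀ)₁₃, (R−Rᵀ)₂₁) / (2 sinθ) = (+0.337512, -0.028728, -0.940883)
rvec = θ·k = (+0.216665, -0.018442, -0.603997)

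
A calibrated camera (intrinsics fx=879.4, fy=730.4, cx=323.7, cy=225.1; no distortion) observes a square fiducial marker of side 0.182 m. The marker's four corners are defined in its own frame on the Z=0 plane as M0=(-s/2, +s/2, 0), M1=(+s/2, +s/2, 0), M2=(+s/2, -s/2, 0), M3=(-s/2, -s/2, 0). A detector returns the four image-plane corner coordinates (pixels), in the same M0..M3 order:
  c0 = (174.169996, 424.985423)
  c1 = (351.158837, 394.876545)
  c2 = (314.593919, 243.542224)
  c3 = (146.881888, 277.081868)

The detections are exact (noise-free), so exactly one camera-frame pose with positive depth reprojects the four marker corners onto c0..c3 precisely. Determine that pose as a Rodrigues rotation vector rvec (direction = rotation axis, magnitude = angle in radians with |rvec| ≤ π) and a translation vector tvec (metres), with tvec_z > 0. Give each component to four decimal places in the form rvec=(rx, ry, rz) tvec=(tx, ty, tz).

rvec=(-0.2144, 0.1868, -0.2194) tvec=(-0.0787, 0.1304, 0.8781)

Intrinsics K: fx=879.4, fy=730.4, cx=323.7, cy=225.1
Marker side s = 0.182 m; corners in marker frame (Z=0):
  M0 = (-0.0910, +0.0910, 0)
  M1 = (+0.0910, +0.0910, 0)
  M2 = (+0.0910, -0.0910, 0)
  M3 = (-0.0910, -0.0910, 0)
Detected image corners:
  c0 = (174.169996, 424.985423) px
  c1 = (351.158837, 394.876545) px
  c2 = (314.593919, 243.542224) px
  c3 = (146.881888, 277.081868) px
Planar DLT: solve 8×8 A·h = b for H (H[2,2]=1):
  H  [+901.53866 +110.34384 +244.89530]
  H  [-235.98627 +734.09804 +333.60052]
  H  [-0.18173 -0.26208 +1.00000]
B = K⁻¹H; ‖b₁‖=1.138849, ‖b₂‖=1.138849; λ = 2/(‖b₁‖+‖b₂‖) = 0.878080, sign → tz>0 ⇒ λ=+0.878080
r₁ = λ·B[:,0] = (+0.95892,-0.23452,-0.15958); r₂ = λ·B[:,1] = (+0.19489,+0.95345,-0.23013)
r₃ = r₁×r₂ = (+0.20612,+0.18957,+0.95999); SVD([r₁ r₂ r₃]) → R = UVᵀ:
  R  [+0.95892 +0.19489 +0.20612]
  R  [-0.23452 +0.95345 +0.18957]
  R  [-0.15958 -0.23013 +0.95999]
t = (-0.07869, +0.13044, +0.87808) m
tr R = 2.872359; θ = arccos((tr R − 1)/2) = 0.359196 rad = 20.580°
axis k = ((R−Rᵀ)₃₂, (R−Rᵀ)₁₃, (R−Rᵀ)₂₁) / (2 sinθ) = (-0.596976, +0.520159, -0.610782)
rvec = θ·k = (-0.214431, +0.186839, -0.219391)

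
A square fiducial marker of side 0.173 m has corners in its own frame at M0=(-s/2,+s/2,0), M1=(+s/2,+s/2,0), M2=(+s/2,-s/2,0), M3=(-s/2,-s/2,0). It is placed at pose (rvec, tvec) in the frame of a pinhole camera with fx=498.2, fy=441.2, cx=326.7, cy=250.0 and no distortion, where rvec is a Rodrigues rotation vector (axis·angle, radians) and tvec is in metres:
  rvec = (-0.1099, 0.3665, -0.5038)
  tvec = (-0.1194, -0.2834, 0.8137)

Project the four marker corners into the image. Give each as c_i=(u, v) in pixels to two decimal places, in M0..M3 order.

c0=(235.68, 161.37) c1=(320.17, 106.46) c2=(271.99, 29.57) c3=(193.84, 87.25)

Intrinsics K: fx=498.2, fy=441.2, cx=326.7, cy=250.0
Marker side s = 0.173 m; corners in marker frame (Z=0):
  M0 = (-0.0865, +0.0865, 0)
  M1 = (+0.0865, +0.0865, 0)
  M2 = (+0.0865, -0.0865, 0)
  M3 = (-0.0865, -0.0865, 0)
rvec = (-0.1099, 0.3665, -0.5038), |rvec| = θ = 0.63263 rad = 36.247°
Rodrigues: sinθ=0.59126, 1−cosθ=0.19352; R = I + sinθ·[k]× + (1−cosθ)·[k]×²:
    [+0.81232 +0.45138 +0.36931]
    [-0.49034 +0.87143 +0.01343]
    [-0.31577 -0.19200 +0.92921]
t = (-0.1194, -0.2834, 0.8137) m
M0: Pc = R·M0+t = (-0.15062, -0.16561, +0.82441); u = 498.2·(-0.15062)/0.82441 + 326.7 = 235.6778, v = 441.2·(-0.16561)/0.82441 + 250.0 = 161.3715
M1: Pc = R·M1+t = (-0.01009, -0.25044, +0.76978); u = 498.2·(-0.01009)/0.76978 + 326.7 = 320.1700, v = 441.2·(-0.25044)/0.76978 + 250.0 = 106.4624
M2: Pc = R·M2+t = (-0.08818, -0.40119, +0.80299); u = 498.2·(-0.08818)/0.80299 + 326.7 = 271.9911, v = 441.2·(-0.40119)/0.80299 + 250.0 = 29.5672
M3: Pc = R·M3+t = (-0.22871, -0.31636, +0.85762); u = 498.2·(-0.22871)/0.85762 + 326.7 = 193.8401, v = 441.2·(-0.31636)/0.85762 + 250.0 = 87.2476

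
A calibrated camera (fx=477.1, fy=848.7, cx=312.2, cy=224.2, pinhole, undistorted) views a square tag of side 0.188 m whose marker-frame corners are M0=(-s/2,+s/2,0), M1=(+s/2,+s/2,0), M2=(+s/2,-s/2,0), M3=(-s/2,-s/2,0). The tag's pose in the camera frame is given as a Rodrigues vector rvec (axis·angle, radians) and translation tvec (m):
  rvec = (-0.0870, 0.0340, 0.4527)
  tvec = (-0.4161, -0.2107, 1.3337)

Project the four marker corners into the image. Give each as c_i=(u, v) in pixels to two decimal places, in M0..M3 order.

c0=(118.06, 117.47) c1=(177.62, 169.23) c2=(208.48, 62.86) c3=(149.34, 12.43)

Intrinsics K: fx=477.1, fy=848.7, cx=312.2, cy=224.2
Marker side s = 0.188 m; corners in marker frame (Z=0):
  M0 = (-0.0940, +0.0940, 0)
  M1 = (+0.0940, +0.0940, 0)
  M2 = (+0.0940, -0.0940, 0)
  M3 = (-0.0940, -0.0940, 0)
rvec = (-0.0870, 0.0340, 0.4527), |rvec| = θ = 0.46224 rad = 26.484°
Rodrigues: sinθ=0.44595, 1−cosθ=0.10494; R = I + sinθ·[k]× + (1−cosθ)·[k]×²:
    [+0.89878 -0.43820 +0.01346]
    [+0.43530 +0.89563 +0.09149]
    [-0.05215 -0.07637 +0.99571]
t = (-0.4161, -0.2107, 1.3337) m
M0: Pc = R·M0+t = (-0.54178, -0.16743, +1.33142); u = 477.1·(-0.54178)/1.33142 + 312.2 = 118.0608, v = 848.7·(-0.16743)/1.33142 + 224.2 = 117.4742
M1: Pc = R·M1+t = (-0.37281, -0.08559, +1.32162); u = 477.1·(-0.37281)/1.32162 + 312.2 = 177.6182, v = 848.7·(-0.08559)/1.32162 + 224.2 = 169.2349
M2: Pc = R·M2+t = (-0.29042, -0.25397, +1.33598); u = 477.1·(-0.29042)/1.33598 + 312.2 = 208.4847, v = 848.7·(-0.25397)/1.33598 + 224.2 = 62.8612
M3: Pc = R·M3+t = (-0.45939, -0.33581, +1.34578); u = 477.1·(-0.45939)/1.34578 + 312.2 = 149.3379, v = 848.7·(-0.33581)/1.34578 + 224.2 = 12.4277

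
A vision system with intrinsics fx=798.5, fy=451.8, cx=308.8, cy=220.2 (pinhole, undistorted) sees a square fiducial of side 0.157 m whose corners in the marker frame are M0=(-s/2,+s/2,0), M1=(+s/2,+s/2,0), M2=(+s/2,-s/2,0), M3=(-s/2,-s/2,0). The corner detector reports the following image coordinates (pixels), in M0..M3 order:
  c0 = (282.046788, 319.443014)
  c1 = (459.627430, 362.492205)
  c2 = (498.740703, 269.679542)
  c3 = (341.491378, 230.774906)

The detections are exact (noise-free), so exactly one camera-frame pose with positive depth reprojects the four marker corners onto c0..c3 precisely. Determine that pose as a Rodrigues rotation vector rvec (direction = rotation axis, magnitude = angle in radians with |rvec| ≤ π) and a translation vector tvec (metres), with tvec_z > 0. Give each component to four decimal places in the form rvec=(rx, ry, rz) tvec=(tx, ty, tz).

Intrinsics K: fx=798.5, fy=451.8, cx=308.8, cy=220.2
Marker side s = 0.157 m; corners in marker frame (Z=0):
  M0 = (-0.0785, +0.0785, 0)
  M1 = (+0.0785, +0.0785, 0)
  M2 = (+0.0785, -0.0785, 0)
  M3 = (-0.0785, -0.0785, 0)
Detected image corners:
  c0 = (282.046788, 319.443014) px
  c1 = (459.627430, 362.492205) px
  c2 = (498.740703, 269.679542) px
  c3 = (341.491378, 230.774906) px
Planar DLT: solve 8×8 A·h = b for H (H[2,2]=1):
  H  [+1082.86426 -613.52634 +397.28202]
  H  [+275.44765 +353.85128 +292.97939]
  H  [+0.05154 -0.75835 +1.00000]
B = K⁻¹H; ‖b₁‖=1.459371, ‖b₂‖=1.459371; λ = 2/(‖b₁‖+‖b₂‖) = 0.685227, sign → tz>0 ⇒ λ=+0.685227
r₁ = λ·B[:,0] = (+0.91559,+0.40055,+0.03531); r₂ = λ·B[:,1] = (-0.32553,+0.78994,-0.51964)
r₃ = r₁×r₂ = (-0.23604,+0.46429,+0.85365); SVD([r₁ r₂ r₃]) → R = UVᵀ:
  R  [+0.91559 -0.32553 -0.23604]
  R  [+0.40055 +0.78994 +0.46429]
  R  [+0.03531 -0.51964 +0.85365]
t = (+0.07593, +0.11038, +0.68523) m
tr R = 2.559186; θ = arccos((tr R − 1)/2) = 0.676781 rad = 38.777°
axis k = ((R−Rᵀ)₃₂, (R−Rᵀ)₁₃, (R−Rᵀ)₂₁) / (2 sinθ) = (-0.785524, -0.216635, +0.579673)
rvec = θ·k = (-0.531628, -0.146615, +0.392312)

rvec=(-0.5316, -0.1466, 0.3923) tvec=(0.0759, 0.1104, 0.6852)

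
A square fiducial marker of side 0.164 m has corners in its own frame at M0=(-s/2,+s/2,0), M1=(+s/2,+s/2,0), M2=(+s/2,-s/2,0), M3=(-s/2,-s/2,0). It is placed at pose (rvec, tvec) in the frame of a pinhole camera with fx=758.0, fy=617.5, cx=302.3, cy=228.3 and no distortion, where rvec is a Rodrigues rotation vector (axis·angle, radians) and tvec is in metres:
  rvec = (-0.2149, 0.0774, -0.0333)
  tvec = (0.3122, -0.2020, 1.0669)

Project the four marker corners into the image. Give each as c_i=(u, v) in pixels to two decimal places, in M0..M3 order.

c0=(469.31, 158.94) c1=(589.96, 154.13) c2=(577.73, 64.86) c3=(461.11, 70.49)

Intrinsics K: fx=758.0, fy=617.5, cx=302.3, cy=228.3
Marker side s = 0.164 m; corners in marker frame (Z=0):
  M0 = (-0.0820, +0.0820, 0)
  M1 = (+0.0820, +0.0820, 0)
  M2 = (+0.0820, -0.0820, 0)
  M3 = (-0.0820, -0.0820, 0)
rvec = (-0.2149, 0.0774, -0.0333), |rvec| = θ = 0.23083 rad = 13.225°
Rodrigues: sinθ=0.22878, 1−cosθ=0.02652; R = I + sinθ·[k]× + (1−cosθ)·[k]×²:
    [+0.99647 +0.02473 +0.08028]
    [-0.04128 +0.97646 +0.21171]
    [-0.07315 -0.21428 +0.97403]
t = (0.3122, -0.2020, 1.0669) m
M0: Pc = R·M0+t = (+0.23252, -0.11854, +1.05533); u = 758.0·(+0.23252)/1.05533 + 302.3 = 469.3080, v = 617.5·(-0.11854)/1.05533 + 228.3 = 158.9362
M1: Pc = R·M1+t = (+0.39594, -0.12532, +1.04333); u = 758.0·(+0.39594)/1.04333 + 302.3 = 589.9564, v = 617.5·(-0.12532)/1.04333 + 228.3 = 154.1313
M2: Pc = R·M2+t = (+0.39188, -0.28546, +1.07847); u = 758.0·(+0.39188)/1.07847 + 302.3 = 577.7332, v = 617.5·(-0.28546)/1.07847 + 228.3 = 64.8573
M3: Pc = R·M3+t = (+0.22846, -0.27868, +1.09047); u = 758.0·(+0.22846)/1.09047 + 302.3 = 461.1072, v = 617.5·(-0.27868)/1.09047 + 228.3 = 70.4895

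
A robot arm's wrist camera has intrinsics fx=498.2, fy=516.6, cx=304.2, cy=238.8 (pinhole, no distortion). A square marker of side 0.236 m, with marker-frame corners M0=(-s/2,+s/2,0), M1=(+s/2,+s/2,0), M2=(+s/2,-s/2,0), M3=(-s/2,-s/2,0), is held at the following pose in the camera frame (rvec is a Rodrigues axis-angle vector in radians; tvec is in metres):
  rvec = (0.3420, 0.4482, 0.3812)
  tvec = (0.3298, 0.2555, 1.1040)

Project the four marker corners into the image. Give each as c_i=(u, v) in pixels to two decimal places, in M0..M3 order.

c0=(387.15, 372.37) c1=(481.68, 429.19) c2=(530.39, 341.90) c3=(424.09, 286.81)

Intrinsics K: fx=498.2, fy=516.6, cx=304.2, cy=238.8
Marker side s = 0.236 m; corners in marker frame (Z=0):
  M0 = (-0.1180, +0.1180, 0)
  M1 = (+0.1180, +0.1180, 0)
  M2 = (+0.1180, -0.1180, 0)
  M3 = (-0.1180, -0.1180, 0)
rvec = (0.3420, 0.4482, 0.3812), |rvec| = θ = 0.68056 rad = 38.993°
Rodrigues: sinθ=0.62923, 1−cosθ=0.22278; R = I + sinθ·[k]× + (1−cosθ)·[k]×²:
    [+0.83348 -0.27872 +0.47710]
    [+0.42618 +0.87385 -0.23402]
    [-0.35169 +0.39838 +0.84712]
t = (0.3298, 0.2555, 1.1040) m
M0: Pc = R·M0+t = (+0.19856, +0.30832, +1.19251); u = 498.2·(+0.19856)/1.19251 + 304.2 = 387.1536, v = 516.6·(+0.30832)/1.19251 + 238.8 = 372.3677
M1: Pc = R·M1+t = (+0.39526, +0.40890, +1.10951); u = 498.2·(+0.39526)/1.10951 + 304.2 = 481.6832, v = 516.6·(+0.40890)/1.10951 + 238.8 = 429.1895
M2: Pc = R·M2+t = (+0.46104, +0.20268, +1.01549); u = 498.2·(+0.46104)/1.01549 + 304.2 = 530.3859, v = 516.6·(+0.20268)/1.01549 + 238.8 = 341.9047
M3: Pc = R·M3+t = (+0.26434, +0.10210, +1.09849); u = 498.2·(+0.26434)/1.09849 + 304.2 = 424.0857, v = 516.6·(+0.10210)/1.09849 + 238.8 = 286.8146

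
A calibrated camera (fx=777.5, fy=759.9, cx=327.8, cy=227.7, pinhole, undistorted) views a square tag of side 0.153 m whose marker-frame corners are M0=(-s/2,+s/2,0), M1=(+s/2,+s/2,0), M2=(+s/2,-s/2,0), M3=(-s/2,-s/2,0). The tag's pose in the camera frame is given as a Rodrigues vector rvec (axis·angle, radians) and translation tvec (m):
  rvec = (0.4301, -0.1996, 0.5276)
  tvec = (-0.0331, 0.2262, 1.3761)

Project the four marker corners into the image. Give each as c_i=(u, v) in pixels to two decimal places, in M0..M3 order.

c0=(249.98, 366.34) c1=(323.17, 398.17) c2=(368.56, 338.80) c3=(293.99, 303.71)

Intrinsics K: fx=777.5, fy=759.9, cx=327.8, cy=227.7
Marker side s = 0.153 m; corners in marker frame (Z=0):
  M0 = (-0.0765, +0.0765, 0)
  M1 = (+0.0765, +0.0765, 0)
  M2 = (+0.0765, -0.0765, 0)
  M3 = (-0.0765, -0.0765, 0)
rvec = (0.4301, -0.1996, 0.5276), |rvec| = θ = 0.70936 rad = 40.643°
Rodrigues: sinθ=0.65135, 1−cosθ=0.24122; R = I + sinθ·[k]× + (1−cosθ)·[k]×²:
    [+0.84746 -0.52561 -0.07449]
    [+0.44330 +0.77788 -0.44541]
    [+0.29206 +0.34444 +0.89222]
t = (-0.0331, 0.2262, 1.3761) m
M0: Pc = R·M0+t = (-0.13814, +0.25180, +1.38011); u = 777.5·(-0.13814)/1.38011 + 327.8 = 249.9774, v = 759.9·(+0.25180)/1.38011 + 227.7 = 366.3409
M1: Pc = R·M1+t = (-0.00848, +0.31962, +1.42479); u = 777.5·(-0.00848)/1.42479 + 327.8 = 323.1735, v = 759.9·(+0.31962)/1.42479 + 227.7 = 398.1665
M2: Pc = R·M2+t = (+0.07194, +0.20060, +1.37209); u = 777.5·(+0.07194)/1.37209 + 327.8 = 368.5648, v = 759.9·(+0.20060)/1.37209 + 227.7 = 338.8000
M3: Pc = R·M3+t = (-0.05772, +0.13278, +1.32741); u = 777.5·(-0.05772)/1.32741 + 327.8 = 293.9908, v = 759.9·(+0.13278)/1.32741 + 227.7 = 303.7124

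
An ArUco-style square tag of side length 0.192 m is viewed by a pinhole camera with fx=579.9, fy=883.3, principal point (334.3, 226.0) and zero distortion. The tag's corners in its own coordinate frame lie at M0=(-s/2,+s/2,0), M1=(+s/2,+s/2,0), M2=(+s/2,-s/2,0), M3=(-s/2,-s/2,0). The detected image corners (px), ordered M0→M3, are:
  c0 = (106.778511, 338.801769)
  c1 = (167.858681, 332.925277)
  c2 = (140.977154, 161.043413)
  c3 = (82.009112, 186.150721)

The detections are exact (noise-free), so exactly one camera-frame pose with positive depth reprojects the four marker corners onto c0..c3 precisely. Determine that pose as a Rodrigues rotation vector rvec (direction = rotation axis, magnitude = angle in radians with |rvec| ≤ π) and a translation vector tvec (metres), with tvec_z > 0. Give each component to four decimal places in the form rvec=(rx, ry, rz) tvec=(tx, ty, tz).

rvec=(0.1476, 0.6624, -0.1737) tvec=(-0.3721, 0.0344, 1.0199)

Intrinsics K: fx=579.9, fy=883.3, cx=334.3, cy=226.0
Marker side s = 0.192 m; corners in marker frame (Z=0):
  M0 = (-0.0960, +0.0960, 0)
  M1 = (+0.0960, +0.0960, 0)
  M2 = (+0.0960, -0.0960, 0)
  M3 = (-0.0960, -0.0960, 0)
Detected image corners:
  c0 = (106.778511, 338.801769) px
  c1 = (167.858681, 332.925277) px
  c2 = (140.977154, 161.043413) px
  c3 = (82.009112, 186.150721) px
Planar DLT: solve 8×8 A·h = b for H (H[2,2]=1):
  H  [+236.81560 +144.02102 +122.74719]
  H  [-235.61889 +862.34508 +255.79945]
  H  [-0.60971 +0.07906 +1.00000]
B = K⁻¹H; ‖b₁‖=0.980510, ‖b₂‖=0.980510; λ = 2/(‖b₁‖+‖b₂‖) = 1.019878, sign → tz>0 ⇒ λ=+1.019878
r₁ = λ·B[:,0] = (+0.77496,-0.11295,-0.62183); r₂ = λ·B[:,1] = (+0.20681,+0.97505,+0.08063)
r₃ = r₁×r₂ = (+0.59721,-0.19109,+0.77899); SVD([r₁ r₂ r₃]) → R = UVᵀ:
  R  [+0.77496 +0.20681 +0.59721]
  R  [-0.11295 +0.97505 -0.19109]
  R  [-0.62183 +0.08063 +0.77899]
t = (-0.37206, +0.03441, +1.01988) m
tr R = 2.529006; θ = arccos((tr R − 1)/2) = 0.700527 rad = 40.137°
axis k = ((R−Rᵀ)₃₂, (R−Rᵀ)₁₃, (R−Rᵀ)₂₁) / (2 sinθ) = (+0.210757, +0.945551, -0.248022)
rvec = θ·k = (+0.147641, +0.662384, -0.173746)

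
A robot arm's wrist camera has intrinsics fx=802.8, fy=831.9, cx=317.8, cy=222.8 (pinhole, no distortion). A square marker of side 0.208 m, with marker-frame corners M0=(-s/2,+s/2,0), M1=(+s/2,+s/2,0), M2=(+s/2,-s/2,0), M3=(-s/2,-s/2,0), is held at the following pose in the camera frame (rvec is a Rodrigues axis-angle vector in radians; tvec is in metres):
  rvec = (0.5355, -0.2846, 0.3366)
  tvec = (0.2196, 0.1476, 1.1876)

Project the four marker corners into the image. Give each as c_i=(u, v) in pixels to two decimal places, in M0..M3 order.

c0=(375.05, 366.53) c1=(490.95, 390.61) c2=(559.03, 285.15) c3=(437.83, 252.11)

Intrinsics K: fx=802.8, fy=831.9, cx=317.8, cy=222.8
Marker side s = 0.208 m; corners in marker frame (Z=0):
  M0 = (-0.1040, +0.1040, 0)
  M1 = (+0.1040, +0.1040, 0)
  M2 = (+0.1040, -0.1040, 0)
  M3 = (-0.1040, -0.1040, 0)
rvec = (0.5355, -0.2846, 0.3366), |rvec| = θ = 0.69358 rad = 39.739°
Rodrigues: sinθ=0.63930, 1−cosθ=0.23104; R = I + sinθ·[k]× + (1−cosθ)·[k]×²:
    [+0.90668 -0.38345 -0.17576]
    [+0.23706 +0.80786 -0.53960]
    [+0.34889 +0.44758 +0.82338]
t = (0.2196, 0.1476, 1.1876) m
M0: Pc = R·M0+t = (+0.08543, +0.20696, +1.19786); u = 802.8·(+0.08543)/1.19786 + 317.8 = 375.0520, v = 831.9·(+0.20696)/1.19786 + 222.8 = 366.5334
M1: Pc = R·M1+t = (+0.27402, +0.25627, +1.27043); u = 802.8·(+0.27402)/1.27043 + 317.8 = 490.9538, v = 831.9·(+0.25627)/1.27043 + 222.8 = 390.6108
M2: Pc = R·M2+t = (+0.35377, +0.08824, +1.17734); u = 802.8·(+0.35377)/1.17734 + 317.8 = 559.0306, v = 831.9·(+0.08824)/1.17734 + 222.8 = 285.1475
M3: Pc = R·M3+t = (+0.16518, +0.03893, +1.10477); u = 802.8·(+0.16518)/1.10477 + 317.8 = 437.8338, v = 831.9·(+0.03893)/1.10477 + 222.8 = 252.1134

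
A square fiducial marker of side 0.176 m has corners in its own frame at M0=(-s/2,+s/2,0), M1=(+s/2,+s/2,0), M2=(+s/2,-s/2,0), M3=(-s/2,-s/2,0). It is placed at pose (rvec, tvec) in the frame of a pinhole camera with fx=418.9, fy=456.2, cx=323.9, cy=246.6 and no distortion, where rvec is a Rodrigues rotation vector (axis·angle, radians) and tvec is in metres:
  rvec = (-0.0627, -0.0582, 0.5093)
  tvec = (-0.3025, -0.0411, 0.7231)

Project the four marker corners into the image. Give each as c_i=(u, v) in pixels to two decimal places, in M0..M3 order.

Intrinsics K: fx=418.9, fy=456.2, cx=323.9, cy=246.6
Marker side s = 0.176 m; corners in marker frame (Z=0):
  M0 = (-0.0880, +0.0880, 0)
  M1 = (+0.0880, +0.0880, 0)
  M2 = (+0.0880, -0.0880, 0)
  M3 = (-0.0880, -0.0880, 0)
rvec = (-0.0627, -0.0582, 0.5093), |rvec| = θ = 0.51643 rad = 29.590°
Rodrigues: sinθ=0.49378, 1−cosθ=0.13041; R = I + sinθ·[k]× + (1−cosθ)·[k]×²:
    [+0.87151 -0.48518 -0.07126]
    [+0.48875 +0.87124 +0.04546]
    [+0.04003 -0.07444 +0.99642]
t = (-0.3025, -0.0411, 0.7231) m
M0: Pc = R·M0+t = (-0.42189, -0.00744, +0.71303); u = 418.9·(-0.42189)/0.71303 + 323.9 = 76.0423, v = 456.2·(-0.00744)/0.71303 + 246.6 = 241.8396
M1: Pc = R·M1+t = (-0.26850, +0.07858, +0.72007); u = 418.9·(-0.26850)/0.72007 + 323.9 = 167.6991, v = 456.2·(+0.07858)/0.72007 + 246.6 = 296.3835
M2: Pc = R·M2+t = (-0.18311, -0.07476, +0.73317); u = 418.9·(-0.18311)/0.73317 + 323.9 = 219.2788, v = 456.2·(-0.07476)/0.73317 + 246.6 = 200.0826
M3: Pc = R·M3+t = (-0.33650, -0.16078, +0.72613); u = 418.9·(-0.33650)/0.72613 + 323.9 = 129.7764, v = 456.2·(-0.16078)/0.72613 + 246.6 = 145.5885

c0=(76.04, 241.84) c1=(167.70, 296.38) c2=(219.28, 200.08) c3=(129.78, 145.59)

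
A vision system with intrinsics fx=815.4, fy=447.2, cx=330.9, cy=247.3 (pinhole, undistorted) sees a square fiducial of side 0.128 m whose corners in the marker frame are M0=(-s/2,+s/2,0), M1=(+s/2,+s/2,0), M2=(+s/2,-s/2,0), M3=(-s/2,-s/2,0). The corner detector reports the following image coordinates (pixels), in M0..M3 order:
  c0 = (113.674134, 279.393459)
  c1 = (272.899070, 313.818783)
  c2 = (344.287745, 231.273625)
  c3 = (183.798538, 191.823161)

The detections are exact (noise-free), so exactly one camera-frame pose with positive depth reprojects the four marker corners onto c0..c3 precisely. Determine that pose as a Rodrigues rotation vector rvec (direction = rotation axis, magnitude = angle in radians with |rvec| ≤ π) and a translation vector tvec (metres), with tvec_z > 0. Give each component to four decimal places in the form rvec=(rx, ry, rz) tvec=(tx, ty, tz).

Intrinsics K: fx=815.4, fy=447.2, cx=330.9, cy=247.3
Marker side s = 0.128 m; corners in marker frame (Z=0):
  M0 = (-0.0640, +0.0640, 0)
  M1 = (+0.0640, +0.0640, 0)
  M2 = (+0.0640, -0.0640, 0)
  M3 = (-0.0640, -0.0640, 0)
Detected image corners:
  c0 = (113.674134, 279.393459) px
  c1 = (272.899070, 313.818783) px
  c2 = (344.287745, 231.273625) px
  c3 = (183.798538, 191.823161) px
Planar DLT: solve 8×8 A·h = b for H (H[2,2]=1):
  H  [+1332.19196 -501.86657 +230.02480]
  H  [+380.94228 +720.76117 +255.11573]
  H  [+0.36463 +0.22318 +1.00000]
B = K⁻¹H; ‖b₁‖=1.662337, ‖b₂‖=1.662337; λ = 2/(‖b₁‖+‖b₂‖) = 0.601563, sign → tz>0 ⇒ λ=+0.601563
r₁ = λ·B[:,0] = (+0.89381,+0.39113,+0.21935); r₂ = λ·B[:,1] = (-0.42474,+0.89531,+0.13426)
r₃ = r₁×r₂ = (-0.14387,-0.21317,+0.96636); SVD([r₁ r₂ r₃]) → R = UVᵀ:
  R  [+0.89381 -0.42474 -0.14387]
  R  [+0.39113 +0.89531 -0.21317]
  R  [+0.21935 +0.13426 +0.96636]
t = (-0.07442, +0.01051, +0.60156) m
tr R = 2.755482; θ = arccos((tr R − 1)/2) = 0.499669 rad = 28.629°
axis k = ((R−Rᵀ)₃₂, (R−Rᵀ)₁₃, (R−Rᵀ)₂₁) / (2 sinθ) = (+0.362556, -0.379041, +0.851400)
rvec = θ·k = (+0.181158, -0.189395, +0.425418)

rvec=(0.1812, -0.1894, 0.4254) tvec=(-0.0744, 0.0105, 0.6016)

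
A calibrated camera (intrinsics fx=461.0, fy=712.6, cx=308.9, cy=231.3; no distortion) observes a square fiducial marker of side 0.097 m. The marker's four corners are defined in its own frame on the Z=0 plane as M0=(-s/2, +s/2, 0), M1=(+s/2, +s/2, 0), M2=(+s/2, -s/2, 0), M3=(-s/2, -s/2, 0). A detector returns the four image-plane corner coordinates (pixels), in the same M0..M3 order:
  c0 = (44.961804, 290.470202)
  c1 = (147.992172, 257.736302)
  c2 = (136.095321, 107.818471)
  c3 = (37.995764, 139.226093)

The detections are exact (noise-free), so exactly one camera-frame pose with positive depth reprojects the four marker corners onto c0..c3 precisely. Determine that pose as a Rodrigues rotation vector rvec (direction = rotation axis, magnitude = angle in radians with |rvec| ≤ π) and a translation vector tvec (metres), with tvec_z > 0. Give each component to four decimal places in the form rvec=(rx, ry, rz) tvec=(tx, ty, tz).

Intrinsics K: fx=461.0, fy=712.6, cx=308.9, cy=231.3
Marker side s = 0.097 m; corners in marker frame (Z=0):
  M0 = (-0.0485, +0.0485, 0)
  M1 = (+0.0485, +0.0485, 0)
  M2 = (+0.0485, -0.0485, 0)
  M3 = (-0.0485, -0.0485, 0)
Detected image corners:
  c0 = (44.961804, 290.470202) px
  c1 = (147.992172, 257.736302) px
  c2 = (136.095321, 107.818471) px
  c3 = (37.995764, 139.226093) px
Planar DLT: solve 8×8 A·h = b for H (H[2,2]=1):
  H  [+1034.61467 +50.97018 +91.60571]
  H  [-333.74464 +1452.19979 +196.98549]
  H  [-0.01652 -0.50393 +1.00000]
B = K⁻¹H; ‖b₁‖=2.302446, ‖b₂‖=2.302446; λ = 2/(‖b₁‖+‖b₂‖) = 0.434321, sign → tz>0 ⇒ λ=+0.434321
r₁ = λ·B[:,0] = (+0.97955,-0.20108,-0.00718); r₂ = λ·B[:,1] = (+0.19467,+0.95614,-0.21887)
r₃ = r₁×r₂ = (+0.05087,+0.21299,+0.97573); SVD([r₁ r₂ r₃]) → R = UVᵀ:
  R  [+0.97955 +0.19467 +0.05087]
  R  [-0.20108 +0.95614 +0.21299]
  R  [-0.00718 -0.21887 +0.97573]
t = (-0.20472, -0.02091, +0.43432) m
tr R = 2.911414; θ = arccos((tr R − 1)/2) = 0.298743 rad = 17.117°
axis k = ((R−Rᵀ)₃₂, (R−Rᵀ)₁₃, (R−Rᵀ)₂₁) / (2 sinθ) = (-0.733655, +0.098617, -0.672328)
rvec = θ·k = (-0.219174, +0.029461, -0.200853)

rvec=(-0.2192, 0.0295, -0.2009) tvec=(-0.2047, -0.0209, 0.4343)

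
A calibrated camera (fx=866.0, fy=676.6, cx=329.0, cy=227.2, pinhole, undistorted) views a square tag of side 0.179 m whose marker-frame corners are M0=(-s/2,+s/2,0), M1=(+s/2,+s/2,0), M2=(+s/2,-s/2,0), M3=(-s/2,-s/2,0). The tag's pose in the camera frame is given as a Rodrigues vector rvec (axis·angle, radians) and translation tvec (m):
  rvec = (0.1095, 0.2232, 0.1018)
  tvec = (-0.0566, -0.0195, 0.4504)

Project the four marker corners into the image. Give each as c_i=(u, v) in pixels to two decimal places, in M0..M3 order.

c0=(56.15, 310.19) c1=(372.72, 348.32) c2=(407.55, 69.64) c3=(73.31, 53.10)

Intrinsics K: fx=866.0, fy=676.6, cx=329.0, cy=227.2
Marker side s = 0.179 m; corners in marker frame (Z=0):
  M0 = (-0.0895, +0.0895, 0)
  M1 = (+0.0895, +0.0895, 0)
  M2 = (+0.0895, -0.0895, 0)
  M3 = (-0.0895, -0.0895, 0)
rvec = (0.1095, 0.2232, 0.1018), |rvec| = θ = 0.26865 rad = 15.392°
Rodrigues: sinθ=0.26543, 1−cosθ=0.03587; R = I + sinθ·[k]× + (1−cosθ)·[k]×²:
    [+0.97009 -0.08843 +0.22606]
    [+0.11273 +0.98889 -0.09689]
    [-0.21498 +0.11948 +0.96928]
t = (-0.0566, -0.0195, 0.4504) m
M0: Pc = R·M0+t = (-0.15134, +0.05892, +0.48033); u = 866.0·(-0.15134)/0.48033 + 329.0 = 56.1516, v = 676.6·(+0.05892)/0.48033 + 227.2 = 310.1901
M1: Pc = R·M1+t = (+0.02231, +0.07909, +0.44185); u = 866.0·(+0.02231)/0.44185 + 329.0 = 372.7227, v = 676.6·(+0.07909)/0.44185 + 227.2 = 348.3162
M2: Pc = R·M2+t = (+0.03814, -0.09792, +0.42047); u = 866.0·(+0.03814)/0.42047 + 329.0 = 407.5495, v = 676.6·(-0.09792)/0.42047 + 227.2 = 69.6355
M3: Pc = R·M3+t = (-0.13551, -0.11809, +0.45895); u = 866.0·(-0.13551)/0.45895 + 329.0 = 73.3060, v = 676.6·(-0.11809)/0.45895 + 227.2 = 53.0998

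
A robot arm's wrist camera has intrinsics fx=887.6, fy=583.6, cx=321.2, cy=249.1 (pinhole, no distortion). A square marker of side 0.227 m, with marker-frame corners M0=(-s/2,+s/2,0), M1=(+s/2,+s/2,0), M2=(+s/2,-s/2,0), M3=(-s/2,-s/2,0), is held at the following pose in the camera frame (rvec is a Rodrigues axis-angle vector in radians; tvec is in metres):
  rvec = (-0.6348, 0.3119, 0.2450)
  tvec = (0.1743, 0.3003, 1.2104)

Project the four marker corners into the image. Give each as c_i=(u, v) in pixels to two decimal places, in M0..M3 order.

c0=(346.06, 432.66) c1=(516.01, 461.44) c2=(548.50, 356.43) c3=(392.43, 336.84)

Intrinsics K: fx=887.6, fy=583.6, cx=321.2, cy=249.1
Marker side s = 0.227 m; corners in marker frame (Z=0):
  M0 = (-0.1135, +0.1135, 0)
  M1 = (+0.1135, +0.1135, 0)
  M2 = (+0.1135, -0.1135, 0)
  M3 = (-0.1135, -0.1135, 0)
rvec = (-0.6348, 0.3119, 0.2450), |rvec| = θ = 0.74852 rad = 42.887°
Rodrigues: sinθ=0.68055, 1−cosθ=0.26730; R = I + sinθ·[k]× + (1−cosθ)·[k]×²:
    [+0.92495 -0.31721 +0.20938]
    [+0.12829 +0.77911 +0.61362]
    [-0.35778 -0.54070 +0.76134]
t = (0.1743, 0.3003, 1.2104) m
M0: Pc = R·M0+t = (+0.03331, +0.37417, +1.18964); u = 887.6·(+0.03331)/1.18964 + 321.2 = 346.0560, v = 583.6·(+0.37417)/1.18964 + 249.1 = 432.6552
M1: Pc = R·M1+t = (+0.24328, +0.40329, +1.10842); u = 887.6·(+0.24328)/1.10842 + 321.2 = 516.0117, v = 583.6·(+0.40329)/1.10842 + 249.1 = 461.4382
M2: Pc = R·M2+t = (+0.31529, +0.22643, +1.23116); u = 887.6·(+0.31529)/1.23116 + 321.2 = 548.5037, v = 583.6·(+0.22643)/1.23116 + 249.1 = 356.4343
M3: Pc = R·M3+t = (+0.10532, +0.19731, +1.31238); u = 887.6·(+0.10532)/1.31238 + 321.2 = 392.4323, v = 583.6·(+0.19731)/1.31238 + 249.1 = 336.8414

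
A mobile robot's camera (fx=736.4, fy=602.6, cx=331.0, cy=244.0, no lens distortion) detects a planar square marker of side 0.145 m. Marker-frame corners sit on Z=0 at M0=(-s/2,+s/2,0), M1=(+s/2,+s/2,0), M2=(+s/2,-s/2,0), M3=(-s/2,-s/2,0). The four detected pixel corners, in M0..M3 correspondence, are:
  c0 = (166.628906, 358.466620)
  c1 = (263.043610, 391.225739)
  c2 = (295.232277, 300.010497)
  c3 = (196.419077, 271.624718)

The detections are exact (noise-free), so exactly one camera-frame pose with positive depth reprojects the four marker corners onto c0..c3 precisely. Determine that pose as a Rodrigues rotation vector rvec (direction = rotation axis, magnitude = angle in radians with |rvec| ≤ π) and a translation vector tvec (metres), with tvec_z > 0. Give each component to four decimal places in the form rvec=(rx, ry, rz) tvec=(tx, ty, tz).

rvec=(0.0032, 0.3466, 0.2883) tvec=(-0.1295, 0.1336, 0.9346)

Intrinsics K: fx=736.4, fy=602.6, cx=331.0, cy=244.0
Marker side s = 0.145 m; corners in marker frame (Z=0):
  M0 = (-0.0725, +0.0725, 0)
  M1 = (+0.0725, +0.0725, 0)
  M2 = (+0.0725, -0.0725, 0)
  M3 = (-0.0725, -0.0725, 0)
Detected image corners:
  c0 = (166.628906, 358.466620) px
  c1 = (263.043610, 391.225739) px
  c2 = (295.232277, 300.010497) px
  c3 = (196.419077, 271.624718) px
Planar DLT: solve 8×8 A·h = b for H (H[2,2]=1):
  H  [+590.71992 -200.64849 +229.00166]
  H  [+92.66419 +632.03782 +330.11534]
  H  [-0.35795 +0.05582 +1.00000]
B = K⁻¹H; ‖b₁‖=1.069975, ‖b₂‖=1.069975; λ = 2/(‖b₁‖+‖b₂‖) = 0.934601, sign → tz>0 ⇒ λ=+0.934601
r₁ = λ·B[:,0] = (+0.90008,+0.27918,-0.33454); r₂ = λ·B[:,1] = (-0.27810,+0.95913,+0.05217)
r₃ = r₁×r₂ = (+0.33543,+0.04608,+0.94094); SVD([r₁ r₂ r₃]) → R = UVᵀ:
  R  [+0.90008 -0.27810 +0.33543]
  R  [+0.27918 +0.95913 +0.04608]
  R  [-0.33454 +0.05217 +0.94094]
t = (-0.12945, +0.13356, +0.93460) m
tr R = 2.800152; θ = arccos((tr R − 1)/2) = 0.450853 rad = 25.832°
axis k = ((R−Rᵀ)₃₂, (R−Rᵀ)₁₃, (R−Rᵀ)₂₁) / (2 sinθ) = (+0.006988, +0.768783, +0.639471)
rvec = θ·k = (+0.003151, +0.346608, +0.288307)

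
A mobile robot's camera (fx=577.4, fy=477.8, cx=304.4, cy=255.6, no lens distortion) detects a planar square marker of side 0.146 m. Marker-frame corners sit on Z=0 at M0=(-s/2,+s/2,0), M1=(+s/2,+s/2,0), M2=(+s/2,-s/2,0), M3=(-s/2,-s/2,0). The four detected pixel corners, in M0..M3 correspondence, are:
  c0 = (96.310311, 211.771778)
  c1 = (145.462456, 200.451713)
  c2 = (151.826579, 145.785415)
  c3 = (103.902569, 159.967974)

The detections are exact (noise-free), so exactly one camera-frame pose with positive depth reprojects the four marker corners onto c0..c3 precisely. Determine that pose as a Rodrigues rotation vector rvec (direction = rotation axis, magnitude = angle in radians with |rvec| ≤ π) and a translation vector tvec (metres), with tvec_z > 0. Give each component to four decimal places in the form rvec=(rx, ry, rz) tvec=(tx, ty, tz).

rvec=(-0.2809, 0.5537, -0.0677) tvec=(-0.3755, -0.1918, 1.1998)

Intrinsics K: fx=577.4, fy=477.8, cx=304.4, cy=255.6
Marker side s = 0.146 m; corners in marker frame (Z=0):
  M0 = (-0.0730, +0.0730, 0)
  M1 = (+0.0730, +0.0730, 0)
  M2 = (+0.0730, -0.0730, 0)
  M3 = (-0.0730, -0.0730, 0)
Detected image corners:
  c0 = (96.310311, 211.771778) px
  c1 = (145.462456, 200.451713) px
  c2 = (151.826579, 145.785415) px
  c3 = (103.902569, 159.967974) px
Planar DLT: solve 8×8 A·h = b for H (H[2,2]=1):
  H  [+279.59314 -77.07013 +123.68324]
  H  [-163.68646 +322.26035 +179.23645]
  H  [-0.42442 -0.23432 +1.00000]
B = K⁻¹H; ‖b₁‖=0.833496, ‖b₂‖=0.833496; λ = 2/(‖b₁‖+‖b₂‖) = 1.199766, sign → tz>0 ⇒ λ=+1.199766
r₁ = λ·B[:,0] = (+0.84941,-0.13862,-0.50921); r₂ = λ·B[:,1] = (-0.01193,+0.95959,-0.28113)
r₃ = r₁×r₂ = (+0.52760,+0.24487,+0.81343); SVD([r₁ r₂ r₃]) → R = UVᵀ:
  R  [+0.84941 -0.01193 +0.52760]
  R  [-0.13862 +0.95959 +0.24487]
  R  [-0.50921 -0.28113 +0.81343]
t = (-0.37551, -0.19175, +1.19977) m
tr R = 2.622437; θ = arccos((tr R − 1)/2) = 0.624563 rad = 35.785°
axis k = ((R−Rᵀ)₃₂, (R−Rᵀ)₁₃, (R−Rᵀ)₂₁) / (2 sinθ) = (-0.449774, +0.886549, -0.108328)
rvec = θ·k = (-0.280912, +0.553706, -0.067658)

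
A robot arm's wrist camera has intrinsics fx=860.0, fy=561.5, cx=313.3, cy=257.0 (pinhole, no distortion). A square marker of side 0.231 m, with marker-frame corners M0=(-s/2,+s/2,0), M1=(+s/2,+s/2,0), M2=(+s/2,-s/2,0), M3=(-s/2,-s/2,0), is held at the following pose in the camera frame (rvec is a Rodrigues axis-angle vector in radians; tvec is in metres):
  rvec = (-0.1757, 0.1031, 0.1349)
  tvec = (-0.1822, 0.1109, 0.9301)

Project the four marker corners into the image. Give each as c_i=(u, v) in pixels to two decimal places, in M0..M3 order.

Intrinsics K: fx=860.0, fy=561.5, cx=313.3, cy=257.0
Marker side s = 0.231 m; corners in marker frame (Z=0):
  M0 = (-0.1155, +0.1155, 0)
  M1 = (+0.1155, +0.1155, 0)
  M2 = (+0.1155, -0.1155, 0)
  M3 = (-0.1155, -0.1155, 0)
rvec = (-0.1757, 0.1031, 0.1349), |rvec| = θ = 0.24433 rad = 13.999°
Rodrigues: sinθ=0.24191, 1−cosθ=0.02970; R = I + sinθ·[k]× + (1−cosθ)·[k]×²:
    [+0.98566 -0.14257 +0.09029]
    [+0.12455 +0.97559 +0.18088]
    [-0.11387 -0.16704 +0.97935]
t = (-0.1822, 0.1109, 0.9301) m
M0: Pc = R·M0+t = (-0.31251, +0.20919, +0.92396); u = 860.0·(-0.31251)/0.92396 + 313.3 = 22.4221, v = 561.5·(+0.20919)/0.92396 + 257.0 = 384.1300
M1: Pc = R·M1+t = (-0.08482, +0.23797, +0.89766); u = 860.0·(-0.08482)/0.89766 + 313.3 = 232.0344, v = 561.5·(+0.23797)/0.89766 + 257.0 = 405.8520
M2: Pc = R·M2+t = (-0.05189, +0.01261, +0.93624); u = 860.0·(-0.05189)/0.93624 + 313.3 = 265.6363, v = 561.5·(+0.01261)/0.93624 + 257.0 = 264.5598
M3: Pc = R·M3+t = (-0.27958, -0.01617, +0.96254); u = 860.0·(-0.27958)/0.96254 + 313.3 = 63.5085, v = 561.5·(-0.01617)/0.96254 + 257.0 = 247.5697

c0=(22.42, 384.13) c1=(232.03, 405.85) c2=(265.64, 264.56) c3=(63.51, 247.57)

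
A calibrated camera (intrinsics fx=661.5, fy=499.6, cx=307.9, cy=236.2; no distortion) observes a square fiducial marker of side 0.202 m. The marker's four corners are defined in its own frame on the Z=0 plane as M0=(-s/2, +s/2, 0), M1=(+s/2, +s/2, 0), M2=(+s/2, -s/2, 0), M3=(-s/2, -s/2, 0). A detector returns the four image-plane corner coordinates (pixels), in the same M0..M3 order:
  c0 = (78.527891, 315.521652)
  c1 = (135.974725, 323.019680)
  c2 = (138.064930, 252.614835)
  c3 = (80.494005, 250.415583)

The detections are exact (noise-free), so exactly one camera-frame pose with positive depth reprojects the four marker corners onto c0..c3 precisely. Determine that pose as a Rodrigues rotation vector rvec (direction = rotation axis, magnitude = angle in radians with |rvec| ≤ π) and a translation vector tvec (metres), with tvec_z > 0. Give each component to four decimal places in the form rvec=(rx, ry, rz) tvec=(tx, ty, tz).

Intrinsics K: fx=661.5, fy=499.6, cx=307.9, cy=236.2
Marker side s = 0.202 m; corners in marker frame (Z=0):
  M0 = (-0.1010, +0.1010, 0)
  M1 = (+0.1010, +0.1010, 0)
  M2 = (+0.1010, -0.1010, 0)
  M3 = (-0.1010, -0.1010, 0)
Detected image corners:
  c0 = (78.527891, 315.521652) px
  c1 = (135.974725, 323.019680) px
  c2 = (138.064930, 252.614835) px
  c3 = (80.494005, 250.415583) px
Planar DLT: solve 8×8 A·h = b for H (H[2,2]=1):
  H  [+242.80547 -10.34930 +107.14195]
  H  [-86.43026 +334.06455 +285.28805]
  H  [-0.38694 -0.00296 +1.00000]
B = K⁻¹H; ‖b₁‖=0.670224, ‖b₂‖=0.670224; λ = 2/(‖b₁‖+‖b₂‖) = 1.492039, sign → tz>0 ⇒ λ=+1.492039
r₁ = λ·B[:,0] = (+0.81638,+0.01483,-0.57733); r₂ = λ·B[:,1] = (-0.02128,+0.99976,-0.00442)
r₃ = r₁×r₂ = (+0.57713,+0.01590,+0.81650); SVD([r₁ r₂ r₃]) → R = UVᵀ:
  R  [+0.81638 -0.02128 +0.57713]
  R  [+0.01483 +0.99976 +0.01590]
  R  [-0.57733 -0.00442 +0.81650]
t = (-0.45282, +0.14660, +1.49204) m
tr R = 2.632643; θ = arccos((tr R − 1)/2) = 0.615783 rad = 35.282°
axis k = ((R−Rᵀ)₃₂, (R−Rᵀ)₁₃, (R−Rᵀ)₂₁) / (2 sinθ) = (-0.017591, +0.999356, +0.031260)
rvec = θ·k = (-0.010832, +0.615387, +0.019249)

rvec=(-0.0108, 0.6154, 0.0192) tvec=(-0.4528, 0.1466, 1.4920)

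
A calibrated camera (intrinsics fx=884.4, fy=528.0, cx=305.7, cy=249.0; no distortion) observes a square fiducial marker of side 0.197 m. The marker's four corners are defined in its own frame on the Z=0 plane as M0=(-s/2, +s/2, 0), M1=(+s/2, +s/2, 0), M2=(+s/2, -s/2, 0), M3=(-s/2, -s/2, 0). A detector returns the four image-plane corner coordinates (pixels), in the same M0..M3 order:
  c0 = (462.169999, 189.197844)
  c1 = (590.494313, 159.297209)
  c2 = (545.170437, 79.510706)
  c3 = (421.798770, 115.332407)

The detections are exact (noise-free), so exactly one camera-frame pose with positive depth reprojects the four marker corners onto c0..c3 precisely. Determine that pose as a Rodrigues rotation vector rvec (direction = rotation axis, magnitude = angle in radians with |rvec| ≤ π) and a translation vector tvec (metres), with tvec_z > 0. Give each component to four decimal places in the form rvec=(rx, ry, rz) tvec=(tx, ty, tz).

Intrinsics K: fx=884.4, fy=528.0, cx=305.7, cy=249.0
Marker side s = 0.197 m; corners in marker frame (Z=0):
  M0 = (-0.0985, +0.0985, 0)
  M1 = (+0.0985, +0.0985, 0)
  M2 = (+0.0985, -0.0985, 0)
  M3 = (-0.0985, -0.0985, 0)
Detected image corners:
  c0 = (462.169999, 189.197844) px
  c1 = (590.494313, 159.297209) px
  c2 = (545.170437, 79.510706) px
  c3 = (421.798770, 115.332407) px
Planar DLT: solve 8×8 A·h = b for H (H[2,2]=1):
  H  [+428.66919 +187.64728 +502.20691]
  H  [-223.41170 +381.47094 +136.28808]
  H  [-0.41608 -0.05811 +1.00000]
B = K⁻¹H; ‖b₁‖=0.787177, ‖b₂‖=0.787177; λ = 2/(‖b₁‖+‖b₂‖) = 1.270362, sign → tz>0 ⇒ λ=+1.270362
r₁ = λ·B[:,0] = (+0.79845,-0.28826,-0.52857); r₂ = λ·B[:,1] = (+0.29505,+0.95263,-0.07381)
r₃ = r₁×r₂ = (+0.52481,-0.09702,+0.84567); SVD([r₁ r₂ r₃]) → R = UVᵀ:
  R  [+0.79845 +0.29505 +0.52481]
  R  [-0.28826 +0.95263 -0.09702]
  R  [-0.52857 -0.07381 +0.84567]
t = (+0.28226, -0.27118, +1.27036) m
tr R = 2.596750; θ = arccos((tr R − 1)/2) = 0.646205 rad = 37.025°
axis k = ((R−Rᵀ)₃₂, (R−Rᵀ)₁₃, (R−Rᵀ)₂₁) / (2 sinθ) = (+0.019267, +0.874663, -0.484348)
rvec = θ·k = (+0.012451, +0.565212, -0.312988)

rvec=(0.0125, 0.5652, -0.3130) tvec=(0.2823, -0.2712, 1.2704)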